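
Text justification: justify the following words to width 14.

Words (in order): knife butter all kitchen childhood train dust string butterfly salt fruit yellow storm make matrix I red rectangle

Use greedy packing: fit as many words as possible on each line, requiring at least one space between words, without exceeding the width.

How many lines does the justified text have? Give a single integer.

Answer: 10

Derivation:
Line 1: ['knife', 'butter'] (min_width=12, slack=2)
Line 2: ['all', 'kitchen'] (min_width=11, slack=3)
Line 3: ['childhood'] (min_width=9, slack=5)
Line 4: ['train', 'dust'] (min_width=10, slack=4)
Line 5: ['string'] (min_width=6, slack=8)
Line 6: ['butterfly', 'salt'] (min_width=14, slack=0)
Line 7: ['fruit', 'yellow'] (min_width=12, slack=2)
Line 8: ['storm', 'make'] (min_width=10, slack=4)
Line 9: ['matrix', 'I', 'red'] (min_width=12, slack=2)
Line 10: ['rectangle'] (min_width=9, slack=5)
Total lines: 10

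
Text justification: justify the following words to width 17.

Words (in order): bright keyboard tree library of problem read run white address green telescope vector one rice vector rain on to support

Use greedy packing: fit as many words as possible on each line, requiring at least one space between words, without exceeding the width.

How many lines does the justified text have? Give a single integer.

Line 1: ['bright', 'keyboard'] (min_width=15, slack=2)
Line 2: ['tree', 'library', 'of'] (min_width=15, slack=2)
Line 3: ['problem', 'read', 'run'] (min_width=16, slack=1)
Line 4: ['white', 'address'] (min_width=13, slack=4)
Line 5: ['green', 'telescope'] (min_width=15, slack=2)
Line 6: ['vector', 'one', 'rice'] (min_width=15, slack=2)
Line 7: ['vector', 'rain', 'on', 'to'] (min_width=17, slack=0)
Line 8: ['support'] (min_width=7, slack=10)
Total lines: 8

Answer: 8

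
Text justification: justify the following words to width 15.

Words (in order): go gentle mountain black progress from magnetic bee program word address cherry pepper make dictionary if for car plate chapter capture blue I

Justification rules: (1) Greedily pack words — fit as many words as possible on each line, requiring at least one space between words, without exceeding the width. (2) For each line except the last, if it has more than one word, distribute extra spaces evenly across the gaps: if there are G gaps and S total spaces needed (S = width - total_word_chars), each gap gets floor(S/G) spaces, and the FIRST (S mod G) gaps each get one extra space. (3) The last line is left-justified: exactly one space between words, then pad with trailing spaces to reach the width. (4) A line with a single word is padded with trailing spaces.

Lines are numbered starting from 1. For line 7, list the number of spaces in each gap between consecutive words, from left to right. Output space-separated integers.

Answer: 5

Derivation:
Line 1: ['go', 'gentle'] (min_width=9, slack=6)
Line 2: ['mountain', 'black'] (min_width=14, slack=1)
Line 3: ['progress', 'from'] (min_width=13, slack=2)
Line 4: ['magnetic', 'bee'] (min_width=12, slack=3)
Line 5: ['program', 'word'] (min_width=12, slack=3)
Line 6: ['address', 'cherry'] (min_width=14, slack=1)
Line 7: ['pepper', 'make'] (min_width=11, slack=4)
Line 8: ['dictionary', 'if'] (min_width=13, slack=2)
Line 9: ['for', 'car', 'plate'] (min_width=13, slack=2)
Line 10: ['chapter', 'capture'] (min_width=15, slack=0)
Line 11: ['blue', 'I'] (min_width=6, slack=9)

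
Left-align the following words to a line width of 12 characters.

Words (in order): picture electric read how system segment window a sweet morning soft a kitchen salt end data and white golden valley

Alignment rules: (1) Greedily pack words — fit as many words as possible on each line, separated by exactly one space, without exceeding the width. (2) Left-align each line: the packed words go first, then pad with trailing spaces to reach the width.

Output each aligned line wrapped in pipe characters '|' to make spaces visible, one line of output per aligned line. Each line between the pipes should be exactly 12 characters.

Line 1: ['picture'] (min_width=7, slack=5)
Line 2: ['electric'] (min_width=8, slack=4)
Line 3: ['read', 'how'] (min_width=8, slack=4)
Line 4: ['system'] (min_width=6, slack=6)
Line 5: ['segment'] (min_width=7, slack=5)
Line 6: ['window', 'a'] (min_width=8, slack=4)
Line 7: ['sweet'] (min_width=5, slack=7)
Line 8: ['morning', 'soft'] (min_width=12, slack=0)
Line 9: ['a', 'kitchen'] (min_width=9, slack=3)
Line 10: ['salt', 'end'] (min_width=8, slack=4)
Line 11: ['data', 'and'] (min_width=8, slack=4)
Line 12: ['white', 'golden'] (min_width=12, slack=0)
Line 13: ['valley'] (min_width=6, slack=6)

Answer: |picture     |
|electric    |
|read how    |
|system      |
|segment     |
|window a    |
|sweet       |
|morning soft|
|a kitchen   |
|salt end    |
|data and    |
|white golden|
|valley      |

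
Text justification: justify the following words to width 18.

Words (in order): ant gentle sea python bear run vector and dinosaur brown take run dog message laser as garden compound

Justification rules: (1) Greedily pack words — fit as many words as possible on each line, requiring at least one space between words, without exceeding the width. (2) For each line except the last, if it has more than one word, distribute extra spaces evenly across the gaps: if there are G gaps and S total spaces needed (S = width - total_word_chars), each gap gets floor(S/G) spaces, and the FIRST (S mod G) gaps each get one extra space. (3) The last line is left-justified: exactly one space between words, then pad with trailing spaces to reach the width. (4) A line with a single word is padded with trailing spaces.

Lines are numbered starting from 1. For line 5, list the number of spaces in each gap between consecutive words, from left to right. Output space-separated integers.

Answer: 4 4

Derivation:
Line 1: ['ant', 'gentle', 'sea'] (min_width=14, slack=4)
Line 2: ['python', 'bear', 'run'] (min_width=15, slack=3)
Line 3: ['vector', 'and'] (min_width=10, slack=8)
Line 4: ['dinosaur', 'brown'] (min_width=14, slack=4)
Line 5: ['take', 'run', 'dog'] (min_width=12, slack=6)
Line 6: ['message', 'laser', 'as'] (min_width=16, slack=2)
Line 7: ['garden', 'compound'] (min_width=15, slack=3)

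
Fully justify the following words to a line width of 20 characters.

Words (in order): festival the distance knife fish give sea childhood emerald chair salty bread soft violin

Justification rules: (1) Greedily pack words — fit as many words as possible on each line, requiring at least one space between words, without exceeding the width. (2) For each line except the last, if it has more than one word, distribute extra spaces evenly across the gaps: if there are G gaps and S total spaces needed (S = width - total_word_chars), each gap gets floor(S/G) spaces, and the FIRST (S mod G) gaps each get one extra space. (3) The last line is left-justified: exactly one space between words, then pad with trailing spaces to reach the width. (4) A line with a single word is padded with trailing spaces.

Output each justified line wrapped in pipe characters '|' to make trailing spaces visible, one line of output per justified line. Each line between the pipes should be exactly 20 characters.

Answer: |festival         the|
|distance  knife fish|
|give  sea  childhood|
|emerald  chair salty|
|bread soft violin   |

Derivation:
Line 1: ['festival', 'the'] (min_width=12, slack=8)
Line 2: ['distance', 'knife', 'fish'] (min_width=19, slack=1)
Line 3: ['give', 'sea', 'childhood'] (min_width=18, slack=2)
Line 4: ['emerald', 'chair', 'salty'] (min_width=19, slack=1)
Line 5: ['bread', 'soft', 'violin'] (min_width=17, slack=3)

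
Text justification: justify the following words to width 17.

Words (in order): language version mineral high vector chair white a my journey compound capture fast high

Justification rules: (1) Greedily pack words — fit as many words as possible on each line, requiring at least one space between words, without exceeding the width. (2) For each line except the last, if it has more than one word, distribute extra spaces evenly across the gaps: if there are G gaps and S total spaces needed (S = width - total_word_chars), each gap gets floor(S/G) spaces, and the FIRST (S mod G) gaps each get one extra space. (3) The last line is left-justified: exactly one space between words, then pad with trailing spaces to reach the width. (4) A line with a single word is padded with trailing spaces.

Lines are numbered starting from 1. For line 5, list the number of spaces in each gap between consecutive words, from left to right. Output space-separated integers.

Line 1: ['language', 'version'] (min_width=16, slack=1)
Line 2: ['mineral', 'high'] (min_width=12, slack=5)
Line 3: ['vector', 'chair'] (min_width=12, slack=5)
Line 4: ['white', 'a', 'my'] (min_width=10, slack=7)
Line 5: ['journey', 'compound'] (min_width=16, slack=1)
Line 6: ['capture', 'fast', 'high'] (min_width=17, slack=0)

Answer: 2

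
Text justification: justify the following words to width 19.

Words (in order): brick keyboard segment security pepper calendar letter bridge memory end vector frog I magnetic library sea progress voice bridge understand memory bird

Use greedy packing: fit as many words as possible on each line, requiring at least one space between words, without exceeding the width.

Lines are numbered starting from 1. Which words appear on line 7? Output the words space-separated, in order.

Answer: library sea

Derivation:
Line 1: ['brick', 'keyboard'] (min_width=14, slack=5)
Line 2: ['segment', 'security'] (min_width=16, slack=3)
Line 3: ['pepper', 'calendar'] (min_width=15, slack=4)
Line 4: ['letter', 'bridge'] (min_width=13, slack=6)
Line 5: ['memory', 'end', 'vector'] (min_width=17, slack=2)
Line 6: ['frog', 'I', 'magnetic'] (min_width=15, slack=4)
Line 7: ['library', 'sea'] (min_width=11, slack=8)
Line 8: ['progress', 'voice'] (min_width=14, slack=5)
Line 9: ['bridge', 'understand'] (min_width=17, slack=2)
Line 10: ['memory', 'bird'] (min_width=11, slack=8)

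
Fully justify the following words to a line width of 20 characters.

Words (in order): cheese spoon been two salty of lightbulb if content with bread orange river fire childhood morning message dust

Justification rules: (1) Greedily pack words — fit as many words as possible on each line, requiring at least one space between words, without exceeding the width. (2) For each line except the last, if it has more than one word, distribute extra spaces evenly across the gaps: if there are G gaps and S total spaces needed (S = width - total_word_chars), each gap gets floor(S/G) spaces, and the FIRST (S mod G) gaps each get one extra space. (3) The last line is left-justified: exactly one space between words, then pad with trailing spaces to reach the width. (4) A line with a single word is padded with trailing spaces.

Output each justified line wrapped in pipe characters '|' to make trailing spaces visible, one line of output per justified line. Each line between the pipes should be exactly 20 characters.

Line 1: ['cheese', 'spoon', 'been'] (min_width=17, slack=3)
Line 2: ['two', 'salty', 'of'] (min_width=12, slack=8)
Line 3: ['lightbulb', 'if', 'content'] (min_width=20, slack=0)
Line 4: ['with', 'bread', 'orange'] (min_width=17, slack=3)
Line 5: ['river', 'fire', 'childhood'] (min_width=20, slack=0)
Line 6: ['morning', 'message', 'dust'] (min_width=20, slack=0)

Answer: |cheese   spoon  been|
|two     salty     of|
|lightbulb if content|
|with   bread  orange|
|river fire childhood|
|morning message dust|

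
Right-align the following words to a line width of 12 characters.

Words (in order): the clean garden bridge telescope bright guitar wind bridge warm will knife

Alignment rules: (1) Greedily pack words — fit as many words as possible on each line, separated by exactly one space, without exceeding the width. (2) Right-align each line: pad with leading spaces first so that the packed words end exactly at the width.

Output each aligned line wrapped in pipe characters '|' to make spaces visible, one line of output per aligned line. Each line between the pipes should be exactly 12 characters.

Line 1: ['the', 'clean'] (min_width=9, slack=3)
Line 2: ['garden'] (min_width=6, slack=6)
Line 3: ['bridge'] (min_width=6, slack=6)
Line 4: ['telescope'] (min_width=9, slack=3)
Line 5: ['bright'] (min_width=6, slack=6)
Line 6: ['guitar', 'wind'] (min_width=11, slack=1)
Line 7: ['bridge', 'warm'] (min_width=11, slack=1)
Line 8: ['will', 'knife'] (min_width=10, slack=2)

Answer: |   the clean|
|      garden|
|      bridge|
|   telescope|
|      bright|
| guitar wind|
| bridge warm|
|  will knife|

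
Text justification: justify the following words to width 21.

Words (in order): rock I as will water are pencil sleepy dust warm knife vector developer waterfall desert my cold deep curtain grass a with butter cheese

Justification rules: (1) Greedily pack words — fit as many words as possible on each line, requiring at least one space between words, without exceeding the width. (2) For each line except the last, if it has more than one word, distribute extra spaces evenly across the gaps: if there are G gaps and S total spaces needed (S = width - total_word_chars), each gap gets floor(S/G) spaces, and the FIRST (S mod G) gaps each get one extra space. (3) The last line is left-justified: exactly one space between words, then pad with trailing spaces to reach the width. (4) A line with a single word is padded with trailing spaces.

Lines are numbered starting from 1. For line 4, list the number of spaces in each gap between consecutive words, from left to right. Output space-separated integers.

Line 1: ['rock', 'I', 'as', 'will', 'water'] (min_width=20, slack=1)
Line 2: ['are', 'pencil', 'sleepy'] (min_width=17, slack=4)
Line 3: ['dust', 'warm', 'knife'] (min_width=15, slack=6)
Line 4: ['vector', 'developer'] (min_width=16, slack=5)
Line 5: ['waterfall', 'desert', 'my'] (min_width=19, slack=2)
Line 6: ['cold', 'deep', 'curtain'] (min_width=17, slack=4)
Line 7: ['grass', 'a', 'with', 'butter'] (min_width=19, slack=2)
Line 8: ['cheese'] (min_width=6, slack=15)

Answer: 6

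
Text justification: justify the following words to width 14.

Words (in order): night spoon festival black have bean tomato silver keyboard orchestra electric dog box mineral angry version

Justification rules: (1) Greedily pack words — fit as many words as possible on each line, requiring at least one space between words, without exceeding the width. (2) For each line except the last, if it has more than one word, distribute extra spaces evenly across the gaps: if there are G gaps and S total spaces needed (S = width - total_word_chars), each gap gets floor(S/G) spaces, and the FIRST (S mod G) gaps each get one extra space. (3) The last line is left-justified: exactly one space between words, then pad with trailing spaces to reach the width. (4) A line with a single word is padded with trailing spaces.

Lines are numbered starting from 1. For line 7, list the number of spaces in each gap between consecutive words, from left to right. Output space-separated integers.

Answer: 3

Derivation:
Line 1: ['night', 'spoon'] (min_width=11, slack=3)
Line 2: ['festival', 'black'] (min_width=14, slack=0)
Line 3: ['have', 'bean'] (min_width=9, slack=5)
Line 4: ['tomato', 'silver'] (min_width=13, slack=1)
Line 5: ['keyboard'] (min_width=8, slack=6)
Line 6: ['orchestra'] (min_width=9, slack=5)
Line 7: ['electric', 'dog'] (min_width=12, slack=2)
Line 8: ['box', 'mineral'] (min_width=11, slack=3)
Line 9: ['angry', 'version'] (min_width=13, slack=1)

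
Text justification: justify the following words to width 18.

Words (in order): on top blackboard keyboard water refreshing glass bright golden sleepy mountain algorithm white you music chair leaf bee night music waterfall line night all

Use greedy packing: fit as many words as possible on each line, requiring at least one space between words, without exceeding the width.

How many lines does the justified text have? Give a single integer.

Line 1: ['on', 'top', 'blackboard'] (min_width=17, slack=1)
Line 2: ['keyboard', 'water'] (min_width=14, slack=4)
Line 3: ['refreshing', 'glass'] (min_width=16, slack=2)
Line 4: ['bright', 'golden'] (min_width=13, slack=5)
Line 5: ['sleepy', 'mountain'] (min_width=15, slack=3)
Line 6: ['algorithm', 'white'] (min_width=15, slack=3)
Line 7: ['you', 'music', 'chair'] (min_width=15, slack=3)
Line 8: ['leaf', 'bee', 'night'] (min_width=14, slack=4)
Line 9: ['music', 'waterfall'] (min_width=15, slack=3)
Line 10: ['line', 'night', 'all'] (min_width=14, slack=4)
Total lines: 10

Answer: 10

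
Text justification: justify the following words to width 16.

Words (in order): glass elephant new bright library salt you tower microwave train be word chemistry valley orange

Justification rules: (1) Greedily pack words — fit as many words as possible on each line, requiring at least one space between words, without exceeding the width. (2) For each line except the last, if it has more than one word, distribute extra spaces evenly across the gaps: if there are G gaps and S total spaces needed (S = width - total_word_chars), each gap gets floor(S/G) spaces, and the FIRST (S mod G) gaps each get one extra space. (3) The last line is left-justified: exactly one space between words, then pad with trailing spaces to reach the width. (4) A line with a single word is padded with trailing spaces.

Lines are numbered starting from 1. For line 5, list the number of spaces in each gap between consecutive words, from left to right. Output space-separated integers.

Line 1: ['glass', 'elephant'] (min_width=14, slack=2)
Line 2: ['new', 'bright'] (min_width=10, slack=6)
Line 3: ['library', 'salt', 'you'] (min_width=16, slack=0)
Line 4: ['tower', 'microwave'] (min_width=15, slack=1)
Line 5: ['train', 'be', 'word'] (min_width=13, slack=3)
Line 6: ['chemistry', 'valley'] (min_width=16, slack=0)
Line 7: ['orange'] (min_width=6, slack=10)

Answer: 3 2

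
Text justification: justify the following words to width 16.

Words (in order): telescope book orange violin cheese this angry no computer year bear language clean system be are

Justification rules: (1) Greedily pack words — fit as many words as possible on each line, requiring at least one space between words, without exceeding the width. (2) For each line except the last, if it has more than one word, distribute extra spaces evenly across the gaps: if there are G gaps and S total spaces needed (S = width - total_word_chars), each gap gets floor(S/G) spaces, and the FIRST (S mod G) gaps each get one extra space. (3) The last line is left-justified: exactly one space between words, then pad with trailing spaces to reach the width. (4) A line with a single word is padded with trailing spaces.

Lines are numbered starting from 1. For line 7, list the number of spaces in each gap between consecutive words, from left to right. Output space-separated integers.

Answer: 2 1

Derivation:
Line 1: ['telescope', 'book'] (min_width=14, slack=2)
Line 2: ['orange', 'violin'] (min_width=13, slack=3)
Line 3: ['cheese', 'this'] (min_width=11, slack=5)
Line 4: ['angry', 'no'] (min_width=8, slack=8)
Line 5: ['computer', 'year'] (min_width=13, slack=3)
Line 6: ['bear', 'language'] (min_width=13, slack=3)
Line 7: ['clean', 'system', 'be'] (min_width=15, slack=1)
Line 8: ['are'] (min_width=3, slack=13)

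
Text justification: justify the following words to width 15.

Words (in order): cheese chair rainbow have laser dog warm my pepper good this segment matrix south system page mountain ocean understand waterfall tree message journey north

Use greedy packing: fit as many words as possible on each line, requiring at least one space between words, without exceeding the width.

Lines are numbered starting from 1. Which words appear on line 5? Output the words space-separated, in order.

Line 1: ['cheese', 'chair'] (min_width=12, slack=3)
Line 2: ['rainbow', 'have'] (min_width=12, slack=3)
Line 3: ['laser', 'dog', 'warm'] (min_width=14, slack=1)
Line 4: ['my', 'pepper', 'good'] (min_width=14, slack=1)
Line 5: ['this', 'segment'] (min_width=12, slack=3)
Line 6: ['matrix', 'south'] (min_width=12, slack=3)
Line 7: ['system', 'page'] (min_width=11, slack=4)
Line 8: ['mountain', 'ocean'] (min_width=14, slack=1)
Line 9: ['understand'] (min_width=10, slack=5)
Line 10: ['waterfall', 'tree'] (min_width=14, slack=1)
Line 11: ['message', 'journey'] (min_width=15, slack=0)
Line 12: ['north'] (min_width=5, slack=10)

Answer: this segment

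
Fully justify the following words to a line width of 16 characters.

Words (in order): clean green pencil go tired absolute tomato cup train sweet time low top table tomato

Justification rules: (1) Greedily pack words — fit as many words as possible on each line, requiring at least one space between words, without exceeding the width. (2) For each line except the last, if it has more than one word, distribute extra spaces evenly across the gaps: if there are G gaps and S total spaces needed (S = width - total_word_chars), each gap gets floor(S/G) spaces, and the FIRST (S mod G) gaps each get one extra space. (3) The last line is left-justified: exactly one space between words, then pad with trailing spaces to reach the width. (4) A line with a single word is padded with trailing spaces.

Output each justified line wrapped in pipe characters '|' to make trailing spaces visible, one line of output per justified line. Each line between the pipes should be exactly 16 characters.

Answer: |clean      green|
|pencil  go tired|
|absolute  tomato|
|cup  train sweet|
|time   low   top|
|table tomato    |

Derivation:
Line 1: ['clean', 'green'] (min_width=11, slack=5)
Line 2: ['pencil', 'go', 'tired'] (min_width=15, slack=1)
Line 3: ['absolute', 'tomato'] (min_width=15, slack=1)
Line 4: ['cup', 'train', 'sweet'] (min_width=15, slack=1)
Line 5: ['time', 'low', 'top'] (min_width=12, slack=4)
Line 6: ['table', 'tomato'] (min_width=12, slack=4)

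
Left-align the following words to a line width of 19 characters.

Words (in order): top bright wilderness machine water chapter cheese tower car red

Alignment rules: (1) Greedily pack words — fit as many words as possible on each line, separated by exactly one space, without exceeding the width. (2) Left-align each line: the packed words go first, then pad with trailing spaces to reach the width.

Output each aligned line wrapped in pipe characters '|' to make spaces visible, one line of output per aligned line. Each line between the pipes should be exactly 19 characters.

Line 1: ['top', 'bright'] (min_width=10, slack=9)
Line 2: ['wilderness', 'machine'] (min_width=18, slack=1)
Line 3: ['water', 'chapter'] (min_width=13, slack=6)
Line 4: ['cheese', 'tower', 'car'] (min_width=16, slack=3)
Line 5: ['red'] (min_width=3, slack=16)

Answer: |top bright         |
|wilderness machine |
|water chapter      |
|cheese tower car   |
|red                |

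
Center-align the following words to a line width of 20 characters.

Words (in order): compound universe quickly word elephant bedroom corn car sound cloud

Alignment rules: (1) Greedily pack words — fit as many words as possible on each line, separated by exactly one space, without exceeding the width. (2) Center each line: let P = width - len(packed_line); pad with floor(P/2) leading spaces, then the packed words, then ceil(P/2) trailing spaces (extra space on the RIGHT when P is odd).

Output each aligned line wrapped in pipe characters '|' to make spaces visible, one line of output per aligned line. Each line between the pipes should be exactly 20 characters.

Answer: | compound universe  |
|    quickly word    |
|  elephant bedroom  |
|corn car sound cloud|

Derivation:
Line 1: ['compound', 'universe'] (min_width=17, slack=3)
Line 2: ['quickly', 'word'] (min_width=12, slack=8)
Line 3: ['elephant', 'bedroom'] (min_width=16, slack=4)
Line 4: ['corn', 'car', 'sound', 'cloud'] (min_width=20, slack=0)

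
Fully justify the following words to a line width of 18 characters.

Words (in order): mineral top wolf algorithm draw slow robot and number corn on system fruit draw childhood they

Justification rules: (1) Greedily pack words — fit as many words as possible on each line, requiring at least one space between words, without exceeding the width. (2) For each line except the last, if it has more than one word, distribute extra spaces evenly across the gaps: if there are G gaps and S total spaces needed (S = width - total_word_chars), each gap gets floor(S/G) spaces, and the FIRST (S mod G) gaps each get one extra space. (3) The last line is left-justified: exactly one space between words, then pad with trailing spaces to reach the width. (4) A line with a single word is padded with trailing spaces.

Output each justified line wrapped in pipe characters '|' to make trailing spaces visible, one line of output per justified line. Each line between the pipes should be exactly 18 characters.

Answer: |mineral  top  wolf|
|algorithm     draw|
|slow   robot   and|
|number   corn   on|
|system  fruit draw|
|childhood they    |

Derivation:
Line 1: ['mineral', 'top', 'wolf'] (min_width=16, slack=2)
Line 2: ['algorithm', 'draw'] (min_width=14, slack=4)
Line 3: ['slow', 'robot', 'and'] (min_width=14, slack=4)
Line 4: ['number', 'corn', 'on'] (min_width=14, slack=4)
Line 5: ['system', 'fruit', 'draw'] (min_width=17, slack=1)
Line 6: ['childhood', 'they'] (min_width=14, slack=4)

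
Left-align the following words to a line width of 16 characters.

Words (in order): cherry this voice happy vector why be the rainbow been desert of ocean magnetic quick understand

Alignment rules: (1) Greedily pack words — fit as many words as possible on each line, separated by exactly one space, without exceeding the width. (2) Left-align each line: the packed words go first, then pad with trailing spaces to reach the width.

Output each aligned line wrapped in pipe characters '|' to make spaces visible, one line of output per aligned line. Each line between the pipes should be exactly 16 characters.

Answer: |cherry this     |
|voice happy     |
|vector why be   |
|the rainbow been|
|desert of ocean |
|magnetic quick  |
|understand      |

Derivation:
Line 1: ['cherry', 'this'] (min_width=11, slack=5)
Line 2: ['voice', 'happy'] (min_width=11, slack=5)
Line 3: ['vector', 'why', 'be'] (min_width=13, slack=3)
Line 4: ['the', 'rainbow', 'been'] (min_width=16, slack=0)
Line 5: ['desert', 'of', 'ocean'] (min_width=15, slack=1)
Line 6: ['magnetic', 'quick'] (min_width=14, slack=2)
Line 7: ['understand'] (min_width=10, slack=6)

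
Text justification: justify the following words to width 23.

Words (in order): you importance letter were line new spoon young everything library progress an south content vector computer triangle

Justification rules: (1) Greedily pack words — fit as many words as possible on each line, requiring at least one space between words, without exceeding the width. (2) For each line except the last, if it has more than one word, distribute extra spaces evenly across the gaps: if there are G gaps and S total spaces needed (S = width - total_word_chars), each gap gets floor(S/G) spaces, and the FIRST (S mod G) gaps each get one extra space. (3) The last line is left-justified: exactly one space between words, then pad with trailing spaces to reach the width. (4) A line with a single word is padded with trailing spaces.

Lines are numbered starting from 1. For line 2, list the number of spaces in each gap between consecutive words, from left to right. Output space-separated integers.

Line 1: ['you', 'importance', 'letter'] (min_width=21, slack=2)
Line 2: ['were', 'line', 'new', 'spoon'] (min_width=19, slack=4)
Line 3: ['young', 'everything'] (min_width=16, slack=7)
Line 4: ['library', 'progress', 'an'] (min_width=19, slack=4)
Line 5: ['south', 'content', 'vector'] (min_width=20, slack=3)
Line 6: ['computer', 'triangle'] (min_width=17, slack=6)

Answer: 3 2 2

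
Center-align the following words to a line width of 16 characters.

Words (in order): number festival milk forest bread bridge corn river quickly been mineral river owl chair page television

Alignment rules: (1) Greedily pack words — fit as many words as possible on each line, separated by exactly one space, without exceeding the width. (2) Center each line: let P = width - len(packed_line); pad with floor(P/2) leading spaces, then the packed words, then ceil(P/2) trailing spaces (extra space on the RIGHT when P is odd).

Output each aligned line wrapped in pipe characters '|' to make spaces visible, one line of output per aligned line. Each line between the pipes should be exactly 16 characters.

Line 1: ['number', 'festival'] (min_width=15, slack=1)
Line 2: ['milk', 'forest'] (min_width=11, slack=5)
Line 3: ['bread', 'bridge'] (min_width=12, slack=4)
Line 4: ['corn', 'river'] (min_width=10, slack=6)
Line 5: ['quickly', 'been'] (min_width=12, slack=4)
Line 6: ['mineral', 'river'] (min_width=13, slack=3)
Line 7: ['owl', 'chair', 'page'] (min_width=14, slack=2)
Line 8: ['television'] (min_width=10, slack=6)

Answer: |number festival |
|  milk forest   |
|  bread bridge  |
|   corn river   |
|  quickly been  |
| mineral river  |
| owl chair page |
|   television   |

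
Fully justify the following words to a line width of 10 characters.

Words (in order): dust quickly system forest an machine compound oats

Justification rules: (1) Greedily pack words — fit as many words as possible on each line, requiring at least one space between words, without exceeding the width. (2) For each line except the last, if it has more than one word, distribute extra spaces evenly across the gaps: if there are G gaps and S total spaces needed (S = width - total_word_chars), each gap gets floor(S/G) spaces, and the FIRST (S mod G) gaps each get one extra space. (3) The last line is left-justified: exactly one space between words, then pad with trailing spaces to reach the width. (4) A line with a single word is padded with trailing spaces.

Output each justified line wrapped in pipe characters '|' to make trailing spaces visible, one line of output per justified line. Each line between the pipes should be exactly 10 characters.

Answer: |dust      |
|quickly   |
|system    |
|forest  an|
|machine   |
|compound  |
|oats      |

Derivation:
Line 1: ['dust'] (min_width=4, slack=6)
Line 2: ['quickly'] (min_width=7, slack=3)
Line 3: ['system'] (min_width=6, slack=4)
Line 4: ['forest', 'an'] (min_width=9, slack=1)
Line 5: ['machine'] (min_width=7, slack=3)
Line 6: ['compound'] (min_width=8, slack=2)
Line 7: ['oats'] (min_width=4, slack=6)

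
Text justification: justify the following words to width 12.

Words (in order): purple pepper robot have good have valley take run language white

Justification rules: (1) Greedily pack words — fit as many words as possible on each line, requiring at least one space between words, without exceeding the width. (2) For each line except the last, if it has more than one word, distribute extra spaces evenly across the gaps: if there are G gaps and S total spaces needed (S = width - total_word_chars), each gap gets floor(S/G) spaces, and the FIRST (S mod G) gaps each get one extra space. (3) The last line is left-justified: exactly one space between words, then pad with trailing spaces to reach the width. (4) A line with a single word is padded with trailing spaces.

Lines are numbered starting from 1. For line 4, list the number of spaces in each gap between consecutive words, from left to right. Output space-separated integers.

Line 1: ['purple'] (min_width=6, slack=6)
Line 2: ['pepper', 'robot'] (min_width=12, slack=0)
Line 3: ['have', 'good'] (min_width=9, slack=3)
Line 4: ['have', 'valley'] (min_width=11, slack=1)
Line 5: ['take', 'run'] (min_width=8, slack=4)
Line 6: ['language'] (min_width=8, slack=4)
Line 7: ['white'] (min_width=5, slack=7)

Answer: 2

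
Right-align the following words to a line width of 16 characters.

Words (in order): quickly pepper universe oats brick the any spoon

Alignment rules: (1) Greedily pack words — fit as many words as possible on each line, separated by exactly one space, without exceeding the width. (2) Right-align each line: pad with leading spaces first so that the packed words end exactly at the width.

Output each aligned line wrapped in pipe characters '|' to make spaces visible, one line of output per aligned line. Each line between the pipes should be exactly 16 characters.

Line 1: ['quickly', 'pepper'] (min_width=14, slack=2)
Line 2: ['universe', 'oats'] (min_width=13, slack=3)
Line 3: ['brick', 'the', 'any'] (min_width=13, slack=3)
Line 4: ['spoon'] (min_width=5, slack=11)

Answer: |  quickly pepper|
|   universe oats|
|   brick the any|
|           spoon|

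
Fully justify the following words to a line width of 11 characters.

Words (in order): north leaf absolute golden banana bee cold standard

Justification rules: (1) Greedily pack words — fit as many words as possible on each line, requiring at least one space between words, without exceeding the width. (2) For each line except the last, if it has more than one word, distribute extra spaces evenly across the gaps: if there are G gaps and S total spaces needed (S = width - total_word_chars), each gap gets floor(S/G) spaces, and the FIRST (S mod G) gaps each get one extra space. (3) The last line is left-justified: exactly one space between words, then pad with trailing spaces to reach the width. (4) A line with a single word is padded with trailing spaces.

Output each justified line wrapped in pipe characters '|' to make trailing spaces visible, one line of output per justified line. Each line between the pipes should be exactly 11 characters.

Line 1: ['north', 'leaf'] (min_width=10, slack=1)
Line 2: ['absolute'] (min_width=8, slack=3)
Line 3: ['golden'] (min_width=6, slack=5)
Line 4: ['banana', 'bee'] (min_width=10, slack=1)
Line 5: ['cold'] (min_width=4, slack=7)
Line 6: ['standard'] (min_width=8, slack=3)

Answer: |north  leaf|
|absolute   |
|golden     |
|banana  bee|
|cold       |
|standard   |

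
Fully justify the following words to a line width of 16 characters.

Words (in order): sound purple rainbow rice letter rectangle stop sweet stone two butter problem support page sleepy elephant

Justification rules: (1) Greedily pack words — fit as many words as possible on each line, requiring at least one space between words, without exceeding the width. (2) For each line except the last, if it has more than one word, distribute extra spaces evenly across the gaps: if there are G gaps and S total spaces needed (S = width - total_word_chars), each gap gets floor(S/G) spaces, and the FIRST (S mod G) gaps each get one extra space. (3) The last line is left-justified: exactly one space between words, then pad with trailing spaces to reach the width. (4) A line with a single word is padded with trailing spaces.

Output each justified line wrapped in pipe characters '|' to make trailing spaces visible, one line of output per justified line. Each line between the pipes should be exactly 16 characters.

Line 1: ['sound', 'purple'] (min_width=12, slack=4)
Line 2: ['rainbow', 'rice'] (min_width=12, slack=4)
Line 3: ['letter', 'rectangle'] (min_width=16, slack=0)
Line 4: ['stop', 'sweet', 'stone'] (min_width=16, slack=0)
Line 5: ['two', 'butter'] (min_width=10, slack=6)
Line 6: ['problem', 'support'] (min_width=15, slack=1)
Line 7: ['page', 'sleepy'] (min_width=11, slack=5)
Line 8: ['elephant'] (min_width=8, slack=8)

Answer: |sound     purple|
|rainbow     rice|
|letter rectangle|
|stop sweet stone|
|two       butter|
|problem  support|
|page      sleepy|
|elephant        |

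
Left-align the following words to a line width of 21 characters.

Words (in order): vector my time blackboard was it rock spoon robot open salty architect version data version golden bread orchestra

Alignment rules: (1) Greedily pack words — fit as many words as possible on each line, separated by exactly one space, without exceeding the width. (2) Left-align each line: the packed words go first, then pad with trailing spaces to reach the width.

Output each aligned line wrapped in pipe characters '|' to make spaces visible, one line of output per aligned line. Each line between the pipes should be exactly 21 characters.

Answer: |vector my time       |
|blackboard was it    |
|rock spoon robot open|
|salty architect      |
|version data version |
|golden bread         |
|orchestra            |

Derivation:
Line 1: ['vector', 'my', 'time'] (min_width=14, slack=7)
Line 2: ['blackboard', 'was', 'it'] (min_width=17, slack=4)
Line 3: ['rock', 'spoon', 'robot', 'open'] (min_width=21, slack=0)
Line 4: ['salty', 'architect'] (min_width=15, slack=6)
Line 5: ['version', 'data', 'version'] (min_width=20, slack=1)
Line 6: ['golden', 'bread'] (min_width=12, slack=9)
Line 7: ['orchestra'] (min_width=9, slack=12)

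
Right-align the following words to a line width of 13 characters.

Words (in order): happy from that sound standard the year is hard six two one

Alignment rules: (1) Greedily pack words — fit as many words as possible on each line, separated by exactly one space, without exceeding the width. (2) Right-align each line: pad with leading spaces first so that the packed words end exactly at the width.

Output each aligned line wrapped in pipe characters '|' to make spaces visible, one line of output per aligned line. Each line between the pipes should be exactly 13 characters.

Line 1: ['happy', 'from'] (min_width=10, slack=3)
Line 2: ['that', 'sound'] (min_width=10, slack=3)
Line 3: ['standard', 'the'] (min_width=12, slack=1)
Line 4: ['year', 'is', 'hard'] (min_width=12, slack=1)
Line 5: ['six', 'two', 'one'] (min_width=11, slack=2)

Answer: |   happy from|
|   that sound|
| standard the|
| year is hard|
|  six two one|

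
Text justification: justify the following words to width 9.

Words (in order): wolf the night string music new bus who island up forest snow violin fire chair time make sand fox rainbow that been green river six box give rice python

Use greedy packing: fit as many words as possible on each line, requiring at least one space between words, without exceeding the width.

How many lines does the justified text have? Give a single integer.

Line 1: ['wolf', 'the'] (min_width=8, slack=1)
Line 2: ['night'] (min_width=5, slack=4)
Line 3: ['string'] (min_width=6, slack=3)
Line 4: ['music', 'new'] (min_width=9, slack=0)
Line 5: ['bus', 'who'] (min_width=7, slack=2)
Line 6: ['island', 'up'] (min_width=9, slack=0)
Line 7: ['forest'] (min_width=6, slack=3)
Line 8: ['snow'] (min_width=4, slack=5)
Line 9: ['violin'] (min_width=6, slack=3)
Line 10: ['fire'] (min_width=4, slack=5)
Line 11: ['chair'] (min_width=5, slack=4)
Line 12: ['time', 'make'] (min_width=9, slack=0)
Line 13: ['sand', 'fox'] (min_width=8, slack=1)
Line 14: ['rainbow'] (min_width=7, slack=2)
Line 15: ['that', 'been'] (min_width=9, slack=0)
Line 16: ['green'] (min_width=5, slack=4)
Line 17: ['river', 'six'] (min_width=9, slack=0)
Line 18: ['box', 'give'] (min_width=8, slack=1)
Line 19: ['rice'] (min_width=4, slack=5)
Line 20: ['python'] (min_width=6, slack=3)
Total lines: 20

Answer: 20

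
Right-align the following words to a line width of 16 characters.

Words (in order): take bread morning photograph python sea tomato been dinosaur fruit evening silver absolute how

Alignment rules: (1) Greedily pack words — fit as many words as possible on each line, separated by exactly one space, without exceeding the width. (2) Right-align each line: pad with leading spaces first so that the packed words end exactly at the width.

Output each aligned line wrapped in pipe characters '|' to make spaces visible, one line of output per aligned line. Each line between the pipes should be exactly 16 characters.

Line 1: ['take', 'bread'] (min_width=10, slack=6)
Line 2: ['morning'] (min_width=7, slack=9)
Line 3: ['photograph'] (min_width=10, slack=6)
Line 4: ['python', 'sea'] (min_width=10, slack=6)
Line 5: ['tomato', 'been'] (min_width=11, slack=5)
Line 6: ['dinosaur', 'fruit'] (min_width=14, slack=2)
Line 7: ['evening', 'silver'] (min_width=14, slack=2)
Line 8: ['absolute', 'how'] (min_width=12, slack=4)

Answer: |      take bread|
|         morning|
|      photograph|
|      python sea|
|     tomato been|
|  dinosaur fruit|
|  evening silver|
|    absolute how|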